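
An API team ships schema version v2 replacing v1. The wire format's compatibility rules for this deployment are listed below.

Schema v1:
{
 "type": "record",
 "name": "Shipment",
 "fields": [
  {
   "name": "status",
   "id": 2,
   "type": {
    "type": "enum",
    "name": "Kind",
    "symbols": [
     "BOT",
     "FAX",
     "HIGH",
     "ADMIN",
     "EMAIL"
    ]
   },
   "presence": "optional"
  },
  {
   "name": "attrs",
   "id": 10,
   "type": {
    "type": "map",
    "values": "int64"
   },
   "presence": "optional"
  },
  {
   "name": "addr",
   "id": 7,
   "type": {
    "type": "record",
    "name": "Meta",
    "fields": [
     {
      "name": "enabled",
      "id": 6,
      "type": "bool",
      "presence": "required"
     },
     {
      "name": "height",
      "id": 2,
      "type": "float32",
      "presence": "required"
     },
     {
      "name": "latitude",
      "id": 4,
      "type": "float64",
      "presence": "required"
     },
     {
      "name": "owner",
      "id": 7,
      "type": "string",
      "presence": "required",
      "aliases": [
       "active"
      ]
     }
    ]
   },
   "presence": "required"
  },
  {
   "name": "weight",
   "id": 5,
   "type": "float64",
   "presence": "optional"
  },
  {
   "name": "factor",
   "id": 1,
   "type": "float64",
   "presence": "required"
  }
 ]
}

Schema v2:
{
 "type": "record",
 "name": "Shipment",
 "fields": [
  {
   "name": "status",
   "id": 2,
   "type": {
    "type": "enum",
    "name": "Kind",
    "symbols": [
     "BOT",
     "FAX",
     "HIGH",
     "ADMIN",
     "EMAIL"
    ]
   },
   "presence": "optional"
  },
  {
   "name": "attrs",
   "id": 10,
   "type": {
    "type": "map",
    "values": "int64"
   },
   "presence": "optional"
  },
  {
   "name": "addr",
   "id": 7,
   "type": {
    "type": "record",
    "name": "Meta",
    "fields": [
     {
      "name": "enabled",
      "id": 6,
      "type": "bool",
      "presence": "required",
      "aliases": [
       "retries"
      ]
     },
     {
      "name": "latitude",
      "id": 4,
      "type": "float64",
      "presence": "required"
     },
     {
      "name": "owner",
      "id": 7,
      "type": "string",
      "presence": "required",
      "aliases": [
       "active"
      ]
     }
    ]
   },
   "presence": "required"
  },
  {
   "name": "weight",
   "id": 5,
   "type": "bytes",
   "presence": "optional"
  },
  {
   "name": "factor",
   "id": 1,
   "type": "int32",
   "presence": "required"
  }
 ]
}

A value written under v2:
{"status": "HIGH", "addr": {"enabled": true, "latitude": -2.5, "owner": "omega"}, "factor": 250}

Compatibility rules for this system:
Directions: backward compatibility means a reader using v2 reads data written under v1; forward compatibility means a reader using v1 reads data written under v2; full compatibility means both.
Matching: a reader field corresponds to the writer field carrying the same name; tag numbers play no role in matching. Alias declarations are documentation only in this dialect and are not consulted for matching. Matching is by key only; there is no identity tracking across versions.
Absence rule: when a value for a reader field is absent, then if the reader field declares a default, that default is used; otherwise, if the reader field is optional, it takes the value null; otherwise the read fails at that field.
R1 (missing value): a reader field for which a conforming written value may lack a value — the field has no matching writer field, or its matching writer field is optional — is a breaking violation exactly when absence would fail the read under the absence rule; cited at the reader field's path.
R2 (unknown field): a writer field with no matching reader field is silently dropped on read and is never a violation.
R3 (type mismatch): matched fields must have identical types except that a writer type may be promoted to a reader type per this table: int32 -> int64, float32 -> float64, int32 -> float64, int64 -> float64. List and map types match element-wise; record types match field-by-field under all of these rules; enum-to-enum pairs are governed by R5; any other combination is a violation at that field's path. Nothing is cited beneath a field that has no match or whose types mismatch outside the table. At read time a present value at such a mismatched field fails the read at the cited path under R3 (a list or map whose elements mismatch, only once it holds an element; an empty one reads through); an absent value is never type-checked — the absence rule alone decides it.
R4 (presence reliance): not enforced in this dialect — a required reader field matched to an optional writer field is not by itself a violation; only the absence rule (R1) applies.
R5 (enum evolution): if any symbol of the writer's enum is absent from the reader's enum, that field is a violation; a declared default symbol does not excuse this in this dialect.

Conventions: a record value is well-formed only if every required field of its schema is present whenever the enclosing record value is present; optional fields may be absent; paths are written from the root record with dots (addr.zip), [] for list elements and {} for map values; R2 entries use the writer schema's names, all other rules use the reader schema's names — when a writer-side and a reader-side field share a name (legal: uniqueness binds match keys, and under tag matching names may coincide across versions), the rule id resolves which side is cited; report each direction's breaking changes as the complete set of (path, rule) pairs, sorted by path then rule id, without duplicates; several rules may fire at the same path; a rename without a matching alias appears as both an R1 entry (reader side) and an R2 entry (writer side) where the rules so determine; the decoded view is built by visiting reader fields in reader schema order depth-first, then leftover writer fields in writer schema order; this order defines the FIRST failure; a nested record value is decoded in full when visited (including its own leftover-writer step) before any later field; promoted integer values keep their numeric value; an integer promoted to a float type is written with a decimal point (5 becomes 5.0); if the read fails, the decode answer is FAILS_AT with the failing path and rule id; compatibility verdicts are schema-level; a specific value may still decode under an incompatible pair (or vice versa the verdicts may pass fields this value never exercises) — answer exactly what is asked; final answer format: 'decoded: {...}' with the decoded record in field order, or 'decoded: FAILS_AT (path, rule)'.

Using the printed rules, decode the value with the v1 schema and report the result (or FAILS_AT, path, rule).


in Shipment below, arrows point writer -> reader
migrating the Shipment value to v1:
  status := "HIGH"
  attrs := null (not supplied -> null)
  addr.enabled := true
  read fails at addr.height under R1 (no fill)
  => FAILS_AT (addr.height, R1)
remaining Shipment differences; none change what is asked:
  field weight in record Shipment: type float64 changed to bytes -> schema-level compatibility only; this Shipment value's decode is unchanged
  field factor in record Shipment: type float64 changed to int32 -> schema-level compatibility only; this Shipment value's decode is unchanged

decoded: FAILS_AT (addr.height, R1)


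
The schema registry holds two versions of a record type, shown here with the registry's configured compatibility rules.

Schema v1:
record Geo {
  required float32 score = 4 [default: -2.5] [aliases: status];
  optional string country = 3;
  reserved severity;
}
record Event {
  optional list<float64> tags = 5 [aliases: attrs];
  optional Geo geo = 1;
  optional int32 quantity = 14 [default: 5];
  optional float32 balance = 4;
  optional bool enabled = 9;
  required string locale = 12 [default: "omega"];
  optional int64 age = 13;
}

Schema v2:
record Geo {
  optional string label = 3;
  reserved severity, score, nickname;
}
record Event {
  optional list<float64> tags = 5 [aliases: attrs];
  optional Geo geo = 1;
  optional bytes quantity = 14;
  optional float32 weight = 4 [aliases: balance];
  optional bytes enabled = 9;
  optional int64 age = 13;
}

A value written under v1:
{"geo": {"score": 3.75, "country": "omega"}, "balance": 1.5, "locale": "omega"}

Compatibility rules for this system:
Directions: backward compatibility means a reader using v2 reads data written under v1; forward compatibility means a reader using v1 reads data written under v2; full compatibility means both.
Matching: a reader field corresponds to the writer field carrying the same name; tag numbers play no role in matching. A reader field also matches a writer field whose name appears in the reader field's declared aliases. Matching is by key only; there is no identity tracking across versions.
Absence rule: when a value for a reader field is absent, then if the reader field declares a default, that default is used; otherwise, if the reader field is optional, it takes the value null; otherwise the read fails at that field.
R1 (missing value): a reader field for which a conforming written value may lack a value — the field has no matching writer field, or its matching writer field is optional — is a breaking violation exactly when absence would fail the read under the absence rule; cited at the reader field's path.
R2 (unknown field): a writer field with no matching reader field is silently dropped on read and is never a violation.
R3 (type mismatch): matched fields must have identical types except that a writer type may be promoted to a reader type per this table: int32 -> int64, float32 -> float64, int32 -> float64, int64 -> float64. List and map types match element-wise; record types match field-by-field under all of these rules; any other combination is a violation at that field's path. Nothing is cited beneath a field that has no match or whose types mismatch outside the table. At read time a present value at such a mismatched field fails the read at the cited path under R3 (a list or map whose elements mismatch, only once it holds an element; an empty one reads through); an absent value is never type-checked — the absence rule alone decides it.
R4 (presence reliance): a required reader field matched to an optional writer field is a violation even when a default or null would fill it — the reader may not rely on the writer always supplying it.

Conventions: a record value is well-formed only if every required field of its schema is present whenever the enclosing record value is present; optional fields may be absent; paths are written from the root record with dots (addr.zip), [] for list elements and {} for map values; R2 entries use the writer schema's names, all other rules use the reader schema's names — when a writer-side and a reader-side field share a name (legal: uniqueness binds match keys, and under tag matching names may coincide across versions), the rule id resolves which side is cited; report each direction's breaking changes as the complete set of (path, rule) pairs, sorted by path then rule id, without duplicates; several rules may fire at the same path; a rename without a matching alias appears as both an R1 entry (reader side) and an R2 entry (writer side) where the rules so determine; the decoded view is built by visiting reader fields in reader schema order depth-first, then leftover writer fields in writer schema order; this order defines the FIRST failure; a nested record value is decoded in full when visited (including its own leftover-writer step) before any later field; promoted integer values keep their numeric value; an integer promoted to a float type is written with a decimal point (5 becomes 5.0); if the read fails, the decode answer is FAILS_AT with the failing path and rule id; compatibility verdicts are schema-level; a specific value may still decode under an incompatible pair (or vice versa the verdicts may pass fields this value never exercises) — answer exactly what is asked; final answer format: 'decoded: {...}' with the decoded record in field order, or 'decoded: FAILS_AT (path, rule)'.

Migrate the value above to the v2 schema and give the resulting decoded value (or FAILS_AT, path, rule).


decoded: {"tags": null, "geo": {"label": null}, "quantity": null, "weight": 1.5, "enabled": null, "age": null}

arrows below run writer -> reader for Event
migrating the Event value to v2:
  tags := null (absent, optional -> null)
  geo.label := null (absent, optional -> null)
  writer geo.score: unknown -> dropped
  writer geo.country: unknown -> dropped
  quantity := null (absent, optional -> null)
  weight := 1.5 (from writer balance)
  enabled := null (absent, optional -> null)
  age := null (absent, optional -> null)
  writer locale: unknown -> dropped
  => decoded: {"tags": null, "geo": {"label": null}, "quantity": null, "weight": 1.5, "enabled": null, "age": null}
ruling out the remaining Event differences:
  field enabled in record Event: type bool changed to bytes -> matters for Event compatibility verdicts, not for this value's decode


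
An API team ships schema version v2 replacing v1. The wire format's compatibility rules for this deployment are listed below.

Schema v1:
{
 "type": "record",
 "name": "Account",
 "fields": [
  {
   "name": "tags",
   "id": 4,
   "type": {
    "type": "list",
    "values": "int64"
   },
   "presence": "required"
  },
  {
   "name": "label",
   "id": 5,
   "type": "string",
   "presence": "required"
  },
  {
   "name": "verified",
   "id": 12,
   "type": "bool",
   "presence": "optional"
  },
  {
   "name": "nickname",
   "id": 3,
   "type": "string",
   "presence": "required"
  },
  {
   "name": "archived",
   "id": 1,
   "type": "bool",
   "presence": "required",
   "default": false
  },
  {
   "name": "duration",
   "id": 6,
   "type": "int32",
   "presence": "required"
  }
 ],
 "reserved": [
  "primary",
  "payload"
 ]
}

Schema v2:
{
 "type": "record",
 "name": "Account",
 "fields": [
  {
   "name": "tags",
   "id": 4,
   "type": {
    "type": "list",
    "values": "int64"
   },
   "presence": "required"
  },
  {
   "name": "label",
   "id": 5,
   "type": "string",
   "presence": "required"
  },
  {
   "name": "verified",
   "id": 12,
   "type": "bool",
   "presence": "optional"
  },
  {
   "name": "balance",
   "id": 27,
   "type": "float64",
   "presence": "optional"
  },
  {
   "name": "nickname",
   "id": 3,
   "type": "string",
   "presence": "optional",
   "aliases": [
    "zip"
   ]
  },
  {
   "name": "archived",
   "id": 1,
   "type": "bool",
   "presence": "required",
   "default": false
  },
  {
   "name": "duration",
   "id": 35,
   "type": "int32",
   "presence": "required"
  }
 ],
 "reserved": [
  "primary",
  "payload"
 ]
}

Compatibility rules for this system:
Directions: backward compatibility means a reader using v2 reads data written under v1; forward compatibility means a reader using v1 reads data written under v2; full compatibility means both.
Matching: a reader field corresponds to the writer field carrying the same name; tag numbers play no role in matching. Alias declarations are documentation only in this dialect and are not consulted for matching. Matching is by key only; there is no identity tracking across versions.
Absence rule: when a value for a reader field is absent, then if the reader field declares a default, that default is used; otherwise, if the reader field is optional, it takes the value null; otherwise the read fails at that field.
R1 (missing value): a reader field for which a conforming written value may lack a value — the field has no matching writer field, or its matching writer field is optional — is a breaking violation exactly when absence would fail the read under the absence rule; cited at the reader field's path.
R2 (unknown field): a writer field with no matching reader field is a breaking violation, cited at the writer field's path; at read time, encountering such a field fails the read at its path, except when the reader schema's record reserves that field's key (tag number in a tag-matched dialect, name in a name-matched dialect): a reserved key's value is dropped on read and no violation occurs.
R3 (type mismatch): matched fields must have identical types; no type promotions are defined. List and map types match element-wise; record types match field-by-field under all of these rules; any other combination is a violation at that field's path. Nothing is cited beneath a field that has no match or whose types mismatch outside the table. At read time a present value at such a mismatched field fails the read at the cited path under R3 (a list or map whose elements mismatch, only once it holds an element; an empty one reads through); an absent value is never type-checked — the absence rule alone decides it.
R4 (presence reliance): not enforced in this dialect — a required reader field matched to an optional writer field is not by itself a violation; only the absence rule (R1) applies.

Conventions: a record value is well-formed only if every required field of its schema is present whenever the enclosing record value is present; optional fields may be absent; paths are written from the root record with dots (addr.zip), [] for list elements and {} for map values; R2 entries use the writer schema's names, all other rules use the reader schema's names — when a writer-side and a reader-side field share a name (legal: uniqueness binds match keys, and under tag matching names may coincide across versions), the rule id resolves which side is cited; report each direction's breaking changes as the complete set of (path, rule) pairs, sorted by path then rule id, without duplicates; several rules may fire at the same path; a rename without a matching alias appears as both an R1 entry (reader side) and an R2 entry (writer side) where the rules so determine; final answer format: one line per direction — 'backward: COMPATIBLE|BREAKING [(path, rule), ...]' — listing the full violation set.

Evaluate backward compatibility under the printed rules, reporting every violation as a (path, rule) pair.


backward: COMPATIBLE []

the writer's type comes first in each Account pair
backward on Account — v2 reading data written by v1:
  tags <- tags (list<int64> -> list<int64>, writer required)
  label <- label (string -> string, writer required)
  verified <- verified (bool -> bool, writer optional)
  balance has no writer counterpart
  nickname <- nickname (string -> string, writer required)
  archived <- archived (bool -> bool, writer required)
  duration <- duration (int32 -> int32, writer required)
  => backward: COMPATIBLE
ruling out the remaining Account differences:
  field nickname in record Account: required changed to optional -> affects forward compatibility only, which is not asked
  field duration in record Account: tag 6 changed to 35 -> inert for the asked Account verdict: nothing fires
  added field balance to record Account: optional float64, tag 27 (in v2 it sits immediately before nickname) -> affects forward compatibility only, which is not asked


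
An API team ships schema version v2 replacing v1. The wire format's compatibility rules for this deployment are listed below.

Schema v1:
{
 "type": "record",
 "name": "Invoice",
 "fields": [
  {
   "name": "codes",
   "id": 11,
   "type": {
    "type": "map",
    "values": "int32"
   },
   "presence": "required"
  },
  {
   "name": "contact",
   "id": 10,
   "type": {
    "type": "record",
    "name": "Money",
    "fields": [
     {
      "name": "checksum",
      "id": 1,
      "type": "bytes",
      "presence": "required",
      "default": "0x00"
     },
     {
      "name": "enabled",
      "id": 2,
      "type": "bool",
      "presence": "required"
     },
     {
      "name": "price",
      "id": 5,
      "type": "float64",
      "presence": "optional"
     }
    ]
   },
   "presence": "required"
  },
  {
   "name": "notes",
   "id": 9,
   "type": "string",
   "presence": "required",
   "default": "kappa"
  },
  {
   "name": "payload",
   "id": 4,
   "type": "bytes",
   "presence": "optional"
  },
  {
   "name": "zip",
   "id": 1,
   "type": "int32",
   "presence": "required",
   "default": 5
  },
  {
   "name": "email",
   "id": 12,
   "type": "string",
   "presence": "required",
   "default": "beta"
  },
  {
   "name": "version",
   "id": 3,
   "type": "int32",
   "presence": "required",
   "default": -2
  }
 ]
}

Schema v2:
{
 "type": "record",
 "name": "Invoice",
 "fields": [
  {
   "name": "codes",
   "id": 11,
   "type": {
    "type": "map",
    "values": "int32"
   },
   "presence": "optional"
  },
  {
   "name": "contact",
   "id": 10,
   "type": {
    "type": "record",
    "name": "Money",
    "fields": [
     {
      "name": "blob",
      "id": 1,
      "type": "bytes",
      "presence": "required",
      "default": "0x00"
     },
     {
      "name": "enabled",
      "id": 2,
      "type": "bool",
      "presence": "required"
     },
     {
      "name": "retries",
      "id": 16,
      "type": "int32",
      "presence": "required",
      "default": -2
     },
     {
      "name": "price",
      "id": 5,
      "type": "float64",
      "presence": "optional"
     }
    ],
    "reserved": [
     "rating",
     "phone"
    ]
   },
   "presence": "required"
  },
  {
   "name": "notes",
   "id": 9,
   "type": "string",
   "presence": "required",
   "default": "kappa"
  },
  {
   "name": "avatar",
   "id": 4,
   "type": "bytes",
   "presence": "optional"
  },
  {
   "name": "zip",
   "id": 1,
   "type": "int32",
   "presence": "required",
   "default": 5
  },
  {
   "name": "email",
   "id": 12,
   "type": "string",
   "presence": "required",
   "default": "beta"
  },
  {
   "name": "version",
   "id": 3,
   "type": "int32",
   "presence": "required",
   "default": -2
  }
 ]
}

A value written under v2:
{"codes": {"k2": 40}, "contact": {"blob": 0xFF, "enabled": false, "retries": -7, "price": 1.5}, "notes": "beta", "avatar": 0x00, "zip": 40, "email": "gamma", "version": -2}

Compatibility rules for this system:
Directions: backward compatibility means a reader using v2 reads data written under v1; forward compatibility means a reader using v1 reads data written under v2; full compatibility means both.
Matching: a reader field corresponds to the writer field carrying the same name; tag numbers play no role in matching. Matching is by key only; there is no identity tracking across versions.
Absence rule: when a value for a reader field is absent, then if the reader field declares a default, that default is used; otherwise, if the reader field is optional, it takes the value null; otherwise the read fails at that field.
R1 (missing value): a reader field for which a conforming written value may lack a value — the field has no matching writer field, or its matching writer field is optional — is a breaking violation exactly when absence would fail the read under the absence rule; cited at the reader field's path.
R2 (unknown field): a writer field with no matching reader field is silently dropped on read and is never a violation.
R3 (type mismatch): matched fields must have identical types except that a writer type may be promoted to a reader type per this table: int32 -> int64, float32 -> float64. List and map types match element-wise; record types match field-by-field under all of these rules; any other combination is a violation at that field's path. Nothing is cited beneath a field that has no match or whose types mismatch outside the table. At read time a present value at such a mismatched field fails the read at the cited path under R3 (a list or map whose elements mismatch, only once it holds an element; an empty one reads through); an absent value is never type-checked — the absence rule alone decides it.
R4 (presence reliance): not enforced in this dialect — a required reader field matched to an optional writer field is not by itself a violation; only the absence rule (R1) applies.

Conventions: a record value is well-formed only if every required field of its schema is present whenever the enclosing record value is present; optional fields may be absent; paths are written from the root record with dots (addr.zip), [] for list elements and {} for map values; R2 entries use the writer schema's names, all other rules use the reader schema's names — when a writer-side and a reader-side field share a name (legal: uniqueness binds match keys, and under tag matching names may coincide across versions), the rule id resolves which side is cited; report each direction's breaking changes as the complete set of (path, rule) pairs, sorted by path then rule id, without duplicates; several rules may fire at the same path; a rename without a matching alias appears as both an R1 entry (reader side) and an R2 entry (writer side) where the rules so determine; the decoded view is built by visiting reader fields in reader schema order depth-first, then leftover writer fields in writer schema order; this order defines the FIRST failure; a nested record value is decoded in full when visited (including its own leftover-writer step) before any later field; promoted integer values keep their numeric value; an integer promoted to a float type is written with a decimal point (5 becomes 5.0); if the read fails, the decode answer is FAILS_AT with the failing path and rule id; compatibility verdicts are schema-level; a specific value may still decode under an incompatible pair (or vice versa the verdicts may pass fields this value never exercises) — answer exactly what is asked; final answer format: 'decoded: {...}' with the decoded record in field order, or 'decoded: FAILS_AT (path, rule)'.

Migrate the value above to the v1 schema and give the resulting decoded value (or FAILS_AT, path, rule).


in Invoice below, arrows point writer -> reader
decode walk for Invoice under reader schema v1:
  codes := {"k2": 40}
  contact.checksum := 0x00 (missing; default applied)
  contact.enabled := false
  contact.price := 1.5
  writer contact.blob: no reader field; dropped
  writer contact.retries: no reader field; dropped
  notes := "beta"
  payload := null (missing; optional => null)
  zip := 40
  email := "gamma"
  version := -2
  writer avatar: no reader field; dropped
  => decoded: {"codes": {"k2": 40}, "contact": {"checksum": 0x00, "enabled": false, "price": 1.5}, "notes": "beta", "payload": null, "zip": 40, "email": "gamma", "version": -2}
the rest of the Invoice diff is inert for this question:
  added field retries to record Money: required int32, tag 16, default -2 (in v2 it sits immediately before price) -> no rule fires on it and the decoded Invoice view is identical with or without it
  field codes in record Invoice: required changed to optional -> schema-level compatibility only; this Invoice value's decode is unchanged

decoded: {"codes": {"k2": 40}, "contact": {"checksum": 0x00, "enabled": false, "price": 1.5}, "notes": "beta", "payload": null, "zip": 40, "email": "gamma", "version": -2}


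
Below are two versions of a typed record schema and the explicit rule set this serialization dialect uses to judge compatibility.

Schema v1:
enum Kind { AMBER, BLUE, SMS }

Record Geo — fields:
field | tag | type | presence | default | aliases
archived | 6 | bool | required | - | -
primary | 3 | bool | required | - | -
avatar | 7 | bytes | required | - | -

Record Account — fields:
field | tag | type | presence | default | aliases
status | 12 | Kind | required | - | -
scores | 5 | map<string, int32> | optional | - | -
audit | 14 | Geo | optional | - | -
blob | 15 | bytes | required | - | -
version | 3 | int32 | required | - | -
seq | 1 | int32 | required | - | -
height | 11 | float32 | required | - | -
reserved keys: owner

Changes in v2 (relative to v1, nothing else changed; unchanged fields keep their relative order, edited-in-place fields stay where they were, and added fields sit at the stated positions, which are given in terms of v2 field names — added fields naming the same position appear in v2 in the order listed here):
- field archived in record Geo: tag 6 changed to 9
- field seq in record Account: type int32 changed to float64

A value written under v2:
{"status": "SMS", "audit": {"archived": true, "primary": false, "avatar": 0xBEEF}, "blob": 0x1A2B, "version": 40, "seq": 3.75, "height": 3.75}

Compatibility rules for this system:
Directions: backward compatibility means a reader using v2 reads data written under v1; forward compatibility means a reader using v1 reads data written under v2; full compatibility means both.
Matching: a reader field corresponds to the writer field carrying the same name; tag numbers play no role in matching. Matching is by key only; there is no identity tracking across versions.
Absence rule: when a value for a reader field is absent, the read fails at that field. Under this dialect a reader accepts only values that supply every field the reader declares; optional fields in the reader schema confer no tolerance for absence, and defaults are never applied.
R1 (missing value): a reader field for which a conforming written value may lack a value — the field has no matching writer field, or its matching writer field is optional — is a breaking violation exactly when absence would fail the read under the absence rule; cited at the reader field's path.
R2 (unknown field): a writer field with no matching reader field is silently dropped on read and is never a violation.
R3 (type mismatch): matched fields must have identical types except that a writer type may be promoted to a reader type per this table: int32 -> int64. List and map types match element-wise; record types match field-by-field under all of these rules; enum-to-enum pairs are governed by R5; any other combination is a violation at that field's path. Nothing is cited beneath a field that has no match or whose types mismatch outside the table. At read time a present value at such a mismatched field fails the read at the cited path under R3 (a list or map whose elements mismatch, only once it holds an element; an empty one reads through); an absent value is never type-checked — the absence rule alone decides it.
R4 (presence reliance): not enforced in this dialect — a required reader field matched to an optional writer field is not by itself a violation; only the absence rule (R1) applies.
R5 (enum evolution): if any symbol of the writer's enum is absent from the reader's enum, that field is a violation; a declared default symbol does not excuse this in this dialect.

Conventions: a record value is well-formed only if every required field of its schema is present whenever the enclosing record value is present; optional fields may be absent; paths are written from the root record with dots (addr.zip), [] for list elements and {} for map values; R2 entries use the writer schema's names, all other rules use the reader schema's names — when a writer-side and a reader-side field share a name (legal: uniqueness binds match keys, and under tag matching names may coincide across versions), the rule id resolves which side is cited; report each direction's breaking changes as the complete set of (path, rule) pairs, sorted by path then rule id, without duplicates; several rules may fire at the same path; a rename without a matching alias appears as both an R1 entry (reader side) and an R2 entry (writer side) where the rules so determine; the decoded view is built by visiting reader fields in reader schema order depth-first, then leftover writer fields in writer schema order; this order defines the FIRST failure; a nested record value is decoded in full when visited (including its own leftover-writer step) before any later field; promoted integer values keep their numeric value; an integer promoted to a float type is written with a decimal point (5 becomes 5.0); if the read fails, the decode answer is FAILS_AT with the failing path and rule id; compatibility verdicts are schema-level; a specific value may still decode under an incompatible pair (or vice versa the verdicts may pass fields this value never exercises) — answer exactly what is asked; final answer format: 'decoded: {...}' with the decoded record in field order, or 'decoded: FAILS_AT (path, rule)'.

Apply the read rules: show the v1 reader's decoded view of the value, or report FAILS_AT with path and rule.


decoded: FAILS_AT (scores, R1)

each type pair in Account: writer, then reader
decode walk for Account under reader schema v1:
  status := "SMS"
  read fails at scores under R1 (no fill)
  => FAILS_AT (scores, R1)
the other Account changes do not affect what is asked:
  field archived in record Geo: tag 6 changed to 9 -> no rule fires on it and the decoded Account view is identical with or without it
  field seq in record Account: type int32 changed to float64 -> schema-level compatibility only; this Account value's decode is unchanged


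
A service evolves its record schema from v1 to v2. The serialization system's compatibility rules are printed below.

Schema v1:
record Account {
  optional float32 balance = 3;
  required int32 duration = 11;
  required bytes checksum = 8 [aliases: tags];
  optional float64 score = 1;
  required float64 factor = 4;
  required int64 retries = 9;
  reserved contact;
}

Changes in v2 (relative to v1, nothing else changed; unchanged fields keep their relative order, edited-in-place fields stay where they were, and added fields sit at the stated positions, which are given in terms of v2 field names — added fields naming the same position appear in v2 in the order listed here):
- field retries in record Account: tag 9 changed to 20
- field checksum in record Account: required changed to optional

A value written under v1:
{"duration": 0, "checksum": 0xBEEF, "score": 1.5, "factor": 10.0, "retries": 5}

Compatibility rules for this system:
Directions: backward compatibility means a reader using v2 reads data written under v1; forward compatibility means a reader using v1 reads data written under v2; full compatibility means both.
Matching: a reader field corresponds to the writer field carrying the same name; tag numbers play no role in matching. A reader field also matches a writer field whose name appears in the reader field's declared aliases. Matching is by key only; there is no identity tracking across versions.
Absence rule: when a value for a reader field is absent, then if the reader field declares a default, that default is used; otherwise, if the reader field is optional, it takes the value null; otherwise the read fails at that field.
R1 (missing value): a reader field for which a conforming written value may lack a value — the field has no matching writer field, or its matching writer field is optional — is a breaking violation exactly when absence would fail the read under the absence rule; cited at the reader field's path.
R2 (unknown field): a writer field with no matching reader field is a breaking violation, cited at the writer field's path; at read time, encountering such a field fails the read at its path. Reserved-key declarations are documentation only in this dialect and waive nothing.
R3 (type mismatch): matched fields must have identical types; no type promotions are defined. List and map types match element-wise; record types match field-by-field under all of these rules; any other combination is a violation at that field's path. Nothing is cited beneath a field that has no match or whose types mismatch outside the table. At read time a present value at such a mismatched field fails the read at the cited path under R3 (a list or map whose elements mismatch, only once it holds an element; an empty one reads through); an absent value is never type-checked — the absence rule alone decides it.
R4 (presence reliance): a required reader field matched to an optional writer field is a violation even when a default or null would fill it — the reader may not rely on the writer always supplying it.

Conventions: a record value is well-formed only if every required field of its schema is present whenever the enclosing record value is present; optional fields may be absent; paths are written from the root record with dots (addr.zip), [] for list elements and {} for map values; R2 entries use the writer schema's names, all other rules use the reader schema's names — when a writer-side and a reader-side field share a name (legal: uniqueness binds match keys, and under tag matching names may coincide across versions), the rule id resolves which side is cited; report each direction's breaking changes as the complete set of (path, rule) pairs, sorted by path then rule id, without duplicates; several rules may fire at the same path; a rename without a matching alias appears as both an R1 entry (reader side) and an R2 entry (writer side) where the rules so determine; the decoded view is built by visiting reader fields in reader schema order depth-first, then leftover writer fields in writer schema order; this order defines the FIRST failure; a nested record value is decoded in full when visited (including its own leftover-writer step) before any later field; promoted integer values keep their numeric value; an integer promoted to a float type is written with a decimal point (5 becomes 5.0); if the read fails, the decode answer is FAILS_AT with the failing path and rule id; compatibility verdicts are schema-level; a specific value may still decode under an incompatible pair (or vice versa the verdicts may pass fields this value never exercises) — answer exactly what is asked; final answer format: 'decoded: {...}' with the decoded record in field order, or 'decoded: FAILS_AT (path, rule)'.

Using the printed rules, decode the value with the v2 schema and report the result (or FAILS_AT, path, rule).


decoded: {"balance": null, "duration": 0, "checksum": 0xBEEF, "score": 1.5, "factor": 10.0, "retries": 5}

the writer's type comes first in each Account pair
decoding the Account value with the v2 reader:
  balance := null (absent, optional -> null)
  duration := 0
  checksum := 0xBEEF
  score := 1.5
  factor := 10.0
  retries := 5
  => decoded: {"balance": null, "duration": 0, "checksum": 0xBEEF, "score": 1.5, "factor": 10.0, "retries": 5}
remaining Account differences; none change what is asked:
  field retries in record Account: tag 9 changed to 20 -> inert under this dialect — no rule fires on Account and the result does not move
  field checksum in record Account: required changed to optional -> changes Account's schema-level verdicts only — the decode of this value is the same


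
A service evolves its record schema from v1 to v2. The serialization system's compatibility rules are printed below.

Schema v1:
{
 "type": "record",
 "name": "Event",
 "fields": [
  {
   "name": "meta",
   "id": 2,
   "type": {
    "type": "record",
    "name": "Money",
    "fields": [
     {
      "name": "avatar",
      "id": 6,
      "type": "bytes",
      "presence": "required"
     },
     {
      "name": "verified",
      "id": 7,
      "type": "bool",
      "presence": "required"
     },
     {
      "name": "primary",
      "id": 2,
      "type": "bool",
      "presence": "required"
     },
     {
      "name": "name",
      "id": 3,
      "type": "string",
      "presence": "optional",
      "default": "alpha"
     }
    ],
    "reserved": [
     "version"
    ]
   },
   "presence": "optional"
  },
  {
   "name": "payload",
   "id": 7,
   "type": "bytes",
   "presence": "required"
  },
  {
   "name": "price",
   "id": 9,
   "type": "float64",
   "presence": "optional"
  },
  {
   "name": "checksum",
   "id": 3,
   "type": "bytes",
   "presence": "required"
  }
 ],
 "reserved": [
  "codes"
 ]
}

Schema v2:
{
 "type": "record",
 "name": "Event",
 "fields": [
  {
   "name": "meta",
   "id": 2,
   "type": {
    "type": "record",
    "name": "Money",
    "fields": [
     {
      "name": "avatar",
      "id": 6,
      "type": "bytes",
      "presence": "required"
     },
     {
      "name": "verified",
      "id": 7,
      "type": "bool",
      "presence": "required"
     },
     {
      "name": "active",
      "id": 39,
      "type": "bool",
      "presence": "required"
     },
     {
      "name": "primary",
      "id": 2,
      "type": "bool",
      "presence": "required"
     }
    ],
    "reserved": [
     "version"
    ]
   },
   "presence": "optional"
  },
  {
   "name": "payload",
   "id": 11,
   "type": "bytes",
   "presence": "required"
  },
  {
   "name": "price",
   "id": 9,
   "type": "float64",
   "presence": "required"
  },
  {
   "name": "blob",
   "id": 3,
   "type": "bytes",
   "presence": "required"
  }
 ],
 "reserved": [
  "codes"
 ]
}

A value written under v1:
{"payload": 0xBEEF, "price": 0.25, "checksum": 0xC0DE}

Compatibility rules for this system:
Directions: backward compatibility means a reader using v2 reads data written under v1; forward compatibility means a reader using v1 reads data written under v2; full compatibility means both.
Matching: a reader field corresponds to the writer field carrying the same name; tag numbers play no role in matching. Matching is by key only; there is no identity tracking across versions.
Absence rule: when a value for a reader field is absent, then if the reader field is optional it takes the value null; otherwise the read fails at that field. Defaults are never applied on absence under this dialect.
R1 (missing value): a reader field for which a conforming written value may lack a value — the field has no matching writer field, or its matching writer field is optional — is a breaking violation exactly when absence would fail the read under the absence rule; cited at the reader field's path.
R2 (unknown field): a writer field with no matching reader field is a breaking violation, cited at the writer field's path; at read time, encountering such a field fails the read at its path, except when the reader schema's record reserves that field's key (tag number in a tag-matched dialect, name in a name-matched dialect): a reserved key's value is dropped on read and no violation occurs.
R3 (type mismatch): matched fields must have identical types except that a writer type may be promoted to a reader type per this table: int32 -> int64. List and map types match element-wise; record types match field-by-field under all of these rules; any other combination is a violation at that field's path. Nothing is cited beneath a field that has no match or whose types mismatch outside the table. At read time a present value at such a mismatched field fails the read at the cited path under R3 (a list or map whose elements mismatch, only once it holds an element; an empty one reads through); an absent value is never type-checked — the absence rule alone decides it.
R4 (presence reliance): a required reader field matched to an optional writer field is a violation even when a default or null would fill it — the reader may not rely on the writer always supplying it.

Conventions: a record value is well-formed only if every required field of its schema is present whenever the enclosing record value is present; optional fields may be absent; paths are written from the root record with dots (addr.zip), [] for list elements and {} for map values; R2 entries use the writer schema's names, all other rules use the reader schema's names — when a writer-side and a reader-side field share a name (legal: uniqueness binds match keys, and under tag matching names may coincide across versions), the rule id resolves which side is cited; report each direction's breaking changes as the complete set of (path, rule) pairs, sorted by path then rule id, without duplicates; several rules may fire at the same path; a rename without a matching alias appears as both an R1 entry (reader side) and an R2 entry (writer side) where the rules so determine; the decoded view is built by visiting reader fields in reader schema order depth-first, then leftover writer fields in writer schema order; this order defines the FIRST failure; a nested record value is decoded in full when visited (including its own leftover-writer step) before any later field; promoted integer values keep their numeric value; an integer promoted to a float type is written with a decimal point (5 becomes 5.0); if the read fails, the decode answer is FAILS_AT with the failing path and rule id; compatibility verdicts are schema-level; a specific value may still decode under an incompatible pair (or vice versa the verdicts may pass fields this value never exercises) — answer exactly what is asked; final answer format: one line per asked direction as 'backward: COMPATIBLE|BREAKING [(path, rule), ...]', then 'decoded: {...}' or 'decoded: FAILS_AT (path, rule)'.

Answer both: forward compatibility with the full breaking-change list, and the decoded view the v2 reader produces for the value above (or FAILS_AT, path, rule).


the writer's type comes first in each Event pair
forward analysis of Event with v1 as reader and v2 as writer:
  meta: Money -> Money, writer optional; from meta
  payload: bytes -> bytes, writer required; from payload
  price: float64 -> float64, writer required; from price
  checksum: no writer match
  blob (writer side), unknown to reader
  meta.avatar: bytes -> bytes, writer required; from meta.avatar
  meta.verified: bool -> bool, writer required; from meta.verified
  meta.primary: bool -> bool, writer required; from meta.primary
  meta.name: no writer match
  meta.active (writer side), unknown to reader
  violation R2 at blob
  violation R1 at checksum
  violation R2 at meta.active
  => forward: BREAKING (3)
decode (reader v2):
  meta := null (absent, optional -> null)
  payload := 0xBEEF
  price := 0.25
  read fails at blob under R1 (no fill)
  => FAILS_AT (blob, R1)
remaining Event differences; none change what is asked:
  removed field name from record Money -> fires only in the backward direction of Event, which is not asked here
  field price in record Event: optional changed to required -> fires only in the backward direction of Event, which is not asked here
  field payload in record Event: tag 7 changed to 11 -> inert for the asked Event verdict: nothing fires

forward: BREAKING [(blob, R2), (checksum, R1), (meta.active, R2)]; decoded: FAILS_AT (blob, R1)
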